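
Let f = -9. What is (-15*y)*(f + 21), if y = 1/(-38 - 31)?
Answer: 60/23 ≈ 2.6087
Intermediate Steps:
y = -1/69 (y = 1/(-69) = -1/69 ≈ -0.014493)
(-15*y)*(f + 21) = (-15*(-1/69))*(-9 + 21) = (5/23)*12 = 60/23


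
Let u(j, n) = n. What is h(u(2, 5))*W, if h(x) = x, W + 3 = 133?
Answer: 650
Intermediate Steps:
W = 130 (W = -3 + 133 = 130)
h(u(2, 5))*W = 5*130 = 650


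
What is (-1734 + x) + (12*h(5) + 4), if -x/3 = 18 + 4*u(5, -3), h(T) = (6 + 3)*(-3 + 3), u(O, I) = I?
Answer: -1748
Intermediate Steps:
h(T) = 0 (h(T) = 9*0 = 0)
x = -18 (x = -3*(18 + 4*(-3)) = -3*(18 - 12) = -3*6 = -18)
(-1734 + x) + (12*h(5) + 4) = (-1734 - 18) + (12*0 + 4) = -1752 + (0 + 4) = -1752 + 4 = -1748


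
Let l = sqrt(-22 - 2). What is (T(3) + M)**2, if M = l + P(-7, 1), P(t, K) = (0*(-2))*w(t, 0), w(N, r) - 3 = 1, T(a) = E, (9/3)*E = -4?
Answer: -200/9 - 16*I*sqrt(6)/3 ≈ -22.222 - 13.064*I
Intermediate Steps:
E = -4/3 (E = (1/3)*(-4) = -4/3 ≈ -1.3333)
T(a) = -4/3
l = 2*I*sqrt(6) (l = sqrt(-24) = 2*I*sqrt(6) ≈ 4.899*I)
w(N, r) = 4 (w(N, r) = 3 + 1 = 4)
P(t, K) = 0 (P(t, K) = (0*(-2))*4 = 0*4 = 0)
M = 2*I*sqrt(6) (M = 2*I*sqrt(6) + 0 = 2*I*sqrt(6) ≈ 4.899*I)
(T(3) + M)**2 = (-4/3 + 2*I*sqrt(6))**2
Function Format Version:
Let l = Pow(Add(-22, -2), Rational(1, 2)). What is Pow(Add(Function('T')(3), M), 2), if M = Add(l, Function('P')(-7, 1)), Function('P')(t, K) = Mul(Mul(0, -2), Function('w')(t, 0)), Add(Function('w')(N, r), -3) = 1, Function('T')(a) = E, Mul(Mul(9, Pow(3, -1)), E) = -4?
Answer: Add(Rational(-200, 9), Mul(Rational(-16, 3), I, Pow(6, Rational(1, 2)))) ≈ Add(-22.222, Mul(-13.064, I))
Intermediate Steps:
E = Rational(-4, 3) (E = Mul(Rational(1, 3), -4) = Rational(-4, 3) ≈ -1.3333)
Function('T')(a) = Rational(-4, 3)
l = Mul(2, I, Pow(6, Rational(1, 2))) (l = Pow(-24, Rational(1, 2)) = Mul(2, I, Pow(6, Rational(1, 2))) ≈ Mul(4.8990, I))
Function('w')(N, r) = 4 (Function('w')(N, r) = Add(3, 1) = 4)
Function('P')(t, K) = 0 (Function('P')(t, K) = Mul(Mul(0, -2), 4) = Mul(0, 4) = 0)
M = Mul(2, I, Pow(6, Rational(1, 2))) (M = Add(Mul(2, I, Pow(6, Rational(1, 2))), 0) = Mul(2, I, Pow(6, Rational(1, 2))) ≈ Mul(4.8990, I))
Pow(Add(Function('T')(3), M), 2) = Pow(Add(Rational(-4, 3), Mul(2, I, Pow(6, Rational(1, 2)))), 2)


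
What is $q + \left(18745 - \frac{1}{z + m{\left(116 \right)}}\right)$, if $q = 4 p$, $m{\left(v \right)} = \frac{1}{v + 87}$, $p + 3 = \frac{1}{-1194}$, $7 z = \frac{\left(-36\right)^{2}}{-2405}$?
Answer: $\frac{393719293576}{21001863} \approx 18747.0$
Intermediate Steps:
$z = - \frac{1296}{16835}$ ($z = \frac{\left(-36\right)^{2} \frac{1}{-2405}}{7} = \frac{1296 \left(- \frac{1}{2405}\right)}{7} = \frac{1}{7} \left(- \frac{1296}{2405}\right) = - \frac{1296}{16835} \approx -0.076982$)
$p = - \frac{3583}{1194}$ ($p = -3 + \frac{1}{-1194} = -3 - \frac{1}{1194} = - \frac{3583}{1194} \approx -3.0008$)
$m{\left(v \right)} = \frac{1}{87 + v}$
$q = - \frac{7166}{597}$ ($q = 4 \left(- \frac{3583}{1194}\right) = - \frac{7166}{597} \approx -12.003$)
$q + \left(18745 - \frac{1}{z + m{\left(116 \right)}}\right) = - \frac{7166}{597} + \left(18745 - \frac{1}{- \frac{1296}{16835} + \frac{1}{87 + 116}}\right) = - \frac{7166}{597} + \left(18745 - \frac{1}{- \frac{1296}{16835} + \frac{1}{203}}\right) = - \frac{7166}{597} + \left(18745 - \frac{1}{- \frac{35179}{488215}}\right) = - \frac{7166}{597} + \left(18745 - - \frac{488215}{35179}\right) = - \frac{7166}{597} + \left(18745 + \frac{488215}{35179}\right) = - \frac{7166}{597} + \frac{659918570}{35179} = \frac{393719293576}{21001863}$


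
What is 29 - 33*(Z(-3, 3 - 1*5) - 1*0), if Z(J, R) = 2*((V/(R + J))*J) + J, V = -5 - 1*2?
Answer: 2026/5 ≈ 405.20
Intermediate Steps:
V = -7 (V = -5 - 2 = -7)
Z(J, R) = J - 14*J/(J + R) (Z(J, R) = 2*((-7/(R + J))*J) + J = 2*((-7/(J + R))*J) + J = 2*(-7*J/(J + R)) + J = -14*J/(J + R) + J = J - 14*J/(J + R))
29 - 33*(Z(-3, 3 - 1*5) - 1*0) = 29 - 33*(-3*(-14 - 3 + (3 - 1*5))/(-3 + (3 - 1*5)) - 1*0) = 29 - 33*(-3*(-14 - 3 + (3 - 5))/(-3 + (3 - 5)) + 0) = 29 - 33*(-3*(-14 - 3 - 2)/(-3 - 2) + 0) = 29 - 33*(-3*(-19)/(-5) + 0) = 29 - 33*(-3*(-1/5)*(-19) + 0) = 29 - 33*(-57/5 + 0) = 29 - 33*(-57/5) = 29 + 1881/5 = 2026/5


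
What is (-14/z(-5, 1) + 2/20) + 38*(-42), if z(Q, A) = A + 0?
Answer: -16099/10 ≈ -1609.9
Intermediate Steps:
z(Q, A) = A
(-14/z(-5, 1) + 2/20) + 38*(-42) = (-14/1 + 2/20) + 38*(-42) = (-14*1 + 2*(1/20)) - 1596 = (-14 + ⅒) - 1596 = -139/10 - 1596 = -16099/10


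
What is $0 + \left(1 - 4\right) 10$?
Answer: $-30$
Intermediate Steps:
$0 + \left(1 - 4\right) 10 = 0 - 30 = -30$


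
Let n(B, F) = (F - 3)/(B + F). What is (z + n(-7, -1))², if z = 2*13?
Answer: 2809/4 ≈ 702.25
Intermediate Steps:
n(B, F) = (-3 + F)/(B + F)
z = 26
(z + n(-7, -1))² = (26 + (-3 - 1)/(-7 - 1))² = (26 - 4/(-8))² = (26 - ⅛*(-4))² = (26 + ½)² = (53/2)² = 2809/4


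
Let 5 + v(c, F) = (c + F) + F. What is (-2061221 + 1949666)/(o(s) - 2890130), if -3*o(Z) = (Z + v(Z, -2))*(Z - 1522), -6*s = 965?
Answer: 3011985/83041622 ≈ 0.036271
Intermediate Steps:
v(c, F) = -5 + c + 2*F (v(c, F) = -5 + ((c + F) + F) = -5 + ((F + c) + F) = -5 + (c + 2*F) = -5 + c + 2*F)
s = -965/6 (s = -⅙*965 = -965/6 ≈ -160.83)
o(Z) = -(-1522 + Z)*(-9 + 2*Z)/3 (o(Z) = -(Z + (-5 + Z + 2*(-2)))*(Z - 1522)/3 = -(Z + (-5 + Z - 4))*(-1522 + Z)/3 = -(Z + (-9 + Z))*(-1522 + Z)/3 = -(-9 + 2*Z)*(-1522 + Z)/3 = -(-1522 + Z)*(-9 + 2*Z)/3)
(-2061221 + 1949666)/(o(s) - 2890130) = (-2061221 + 1949666)/((-4566 - 2*(-965/6)²/3 + (3053/3)*(-965/6)) - 2890130) = -111555/((-4566 - ⅔*931225/36 - 2946145/18) - 2890130) = -111555/((-4566 - 931225/54 - 2946145/18) - 2890130) = -111555/(-5008112/27 - 2890130) = -111555/(-83041622/27) = -111555*(-27/83041622) = 3011985/83041622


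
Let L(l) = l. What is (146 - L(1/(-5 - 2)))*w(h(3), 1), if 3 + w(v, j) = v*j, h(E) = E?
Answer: 0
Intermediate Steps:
w(v, j) = -3 + j*v (w(v, j) = -3 + v*j = -3 + j*v)
(146 - L(1/(-5 - 2)))*w(h(3), 1) = (146 - 1/(-5 - 2))*(-3 + 1*3) = (146 - 1/(-7))*(-3 + 3) = (146 - 1*(-1/7))*0 = (146 + 1/7)*0 = (1023/7)*0 = 0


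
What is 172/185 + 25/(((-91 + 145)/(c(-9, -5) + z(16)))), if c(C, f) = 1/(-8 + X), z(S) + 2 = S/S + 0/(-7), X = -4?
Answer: 51331/119880 ≈ 0.42819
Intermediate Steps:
z(S) = -1 (z(S) = -2 + (S/S + 0/(-7)) = -2 + (1 + 0*(-1/7)) = -2 + (1 + 0) = -2 + 1 = -1)
c(C, f) = -1/12 (c(C, f) = 1/(-8 - 4) = 1/(-12) = -1/12)
172/185 + 25/(((-91 + 145)/(c(-9, -5) + z(16)))) = 172/185 + 25/(((-91 + 145)/(-1/12 - 1))) = 172*(1/185) + 25/((54/(-13/12))) = 172/185 + 25/((54*(-12/13))) = 172/185 + 25/(-648/13) = 172/185 + 25*(-13/648) = 172/185 - 325/648 = 51331/119880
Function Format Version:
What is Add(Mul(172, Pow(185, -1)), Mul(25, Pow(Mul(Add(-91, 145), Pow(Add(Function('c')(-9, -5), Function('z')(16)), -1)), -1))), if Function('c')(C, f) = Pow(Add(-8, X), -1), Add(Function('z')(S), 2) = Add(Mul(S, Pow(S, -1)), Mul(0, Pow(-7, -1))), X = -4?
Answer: Rational(51331, 119880) ≈ 0.42819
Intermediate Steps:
Function('z')(S) = -1 (Function('z')(S) = Add(-2, Add(Mul(S, Pow(S, -1)), Mul(0, Pow(-7, -1)))) = Add(-2, Add(1, Mul(0, Rational(-1, 7)))) = Add(-2, Add(1, 0)) = Add(-2, 1) = -1)
Function('c')(C, f) = Rational(-1, 12) (Function('c')(C, f) = Pow(Add(-8, -4), -1) = Pow(-12, -1) = Rational(-1, 12))
Add(Mul(172, Pow(185, -1)), Mul(25, Pow(Mul(Add(-91, 145), Pow(Add(Function('c')(-9, -5), Function('z')(16)), -1)), -1))) = Add(Mul(172, Pow(185, -1)), Mul(25, Pow(Mul(Add(-91, 145), Pow(Add(Rational(-1, 12), -1), -1)), -1))) = Add(Mul(172, Rational(1, 185)), Mul(25, Pow(Mul(54, Pow(Rational(-13, 12), -1)), -1))) = Add(Rational(172, 185), Mul(25, Pow(Mul(54, Rational(-12, 13)), -1))) = Add(Rational(172, 185), Mul(25, Pow(Rational(-648, 13), -1))) = Add(Rational(172, 185), Mul(25, Rational(-13, 648))) = Add(Rational(172, 185), Rational(-325, 648)) = Rational(51331, 119880)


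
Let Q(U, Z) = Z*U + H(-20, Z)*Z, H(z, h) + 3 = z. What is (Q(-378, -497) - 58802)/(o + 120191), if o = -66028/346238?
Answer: 4864470781/4161462543 ≈ 1.1689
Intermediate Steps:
H(z, h) = -3 + z
o = -33014/173119 (o = -66028*1/346238 = -33014/173119 ≈ -0.19070)
Q(U, Z) = -23*Z + U*Z (Q(U, Z) = Z*U + (-3 - 20)*Z = U*Z - 23*Z = -23*Z + U*Z)
(Q(-378, -497) - 58802)/(o + 120191) = (-497*(-23 - 378) - 58802)/(-33014/173119 + 120191) = (-497*(-401) - 58802)/(20807312715/173119) = (199297 - 58802)*(173119/20807312715) = 140495*(173119/20807312715) = 4864470781/4161462543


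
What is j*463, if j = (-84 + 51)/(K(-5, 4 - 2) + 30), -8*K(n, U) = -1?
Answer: -122232/241 ≈ -507.19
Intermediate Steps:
K(n, U) = ⅛ (K(n, U) = -⅛*(-1) = ⅛)
j = -264/241 (j = (-84 + 51)/(⅛ + 30) = -33/241/8 = -33*8/241 = -264/241 ≈ -1.0954)
j*463 = -264/241*463 = -122232/241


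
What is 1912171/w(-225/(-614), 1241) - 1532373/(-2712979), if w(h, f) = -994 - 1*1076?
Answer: -5184507755299/5615866530 ≈ -923.19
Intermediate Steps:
w(h, f) = -2070 (w(h, f) = -994 - 1076 = -2070)
1912171/w(-225/(-614), 1241) - 1532373/(-2712979) = 1912171/(-2070) - 1532373/(-2712979) = 1912171*(-1/2070) - 1532373*(-1/2712979) = -1912171/2070 + 1532373/2712979 = -5184507755299/5615866530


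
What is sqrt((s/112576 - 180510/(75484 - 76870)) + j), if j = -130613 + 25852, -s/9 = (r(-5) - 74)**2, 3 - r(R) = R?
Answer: I*sqrt(2284289188733055)/147756 ≈ 323.47*I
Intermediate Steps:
r(R) = 3 - R
s = -39204 (s = -9*((3 - 1*(-5)) - 74)**2 = -9*((3 + 5) - 74)**2 = -9*(8 - 74)**2 = -9*(-66)**2 = -9*4356 = -39204)
j = -104761
sqrt((s/112576 - 180510/(75484 - 76870)) + j) = sqrt((-39204/112576 - 180510/(75484 - 76870)) - 104761) = sqrt((-39204*1/112576 - 180510/(-1386)) - 104761) = sqrt((-9801/28144 - 180510*(-1/1386)) - 104761) = sqrt((-9801/28144 + 2735/21) - 104761) = sqrt(76768019/591024 - 104761) = sqrt(-61839497245/591024) = I*sqrt(2284289188733055)/147756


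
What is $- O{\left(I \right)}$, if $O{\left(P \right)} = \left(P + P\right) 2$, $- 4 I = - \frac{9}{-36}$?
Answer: $\frac{1}{4} \approx 0.25$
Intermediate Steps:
$I = - \frac{1}{16}$ ($I = - \frac{\left(-9\right) \frac{1}{-36}}{4} = - \frac{\left(-9\right) \left(- \frac{1}{36}\right)}{4} = \left(- \frac{1}{4}\right) \frac{1}{4} = - \frac{1}{16} \approx -0.0625$)
$O{\left(P \right)} = 4 P$ ($O{\left(P \right)} = 2 P 2 = 4 P$)
$- O{\left(I \right)} = - \frac{4 \left(-1\right)}{16} = \left(-1\right) \left(- \frac{1}{4}\right) = \frac{1}{4}$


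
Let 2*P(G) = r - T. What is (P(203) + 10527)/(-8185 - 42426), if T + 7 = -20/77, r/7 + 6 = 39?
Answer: -19064/90629 ≈ -0.21035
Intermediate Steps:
r = 231 (r = -42 + 7*39 = -42 + 273 = 231)
T = -559/77 (T = -7 - 20/77 = -559/77 ≈ -7.2597)
P(G) = 9173/77 (P(G) = (231 - 1*(-559/77))/2 = (231 + 559/77)/2 = (½)*(18346/77) = 9173/77)
(P(203) + 10527)/(-8185 - 42426) = (9173/77 + 10527)/(-8185 - 42426) = (819752/77)/(-50611) = (819752/77)*(-1/50611) = -19064/90629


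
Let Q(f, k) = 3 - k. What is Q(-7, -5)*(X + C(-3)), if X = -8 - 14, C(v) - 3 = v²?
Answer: -80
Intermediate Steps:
C(v) = 3 + v²
X = -22
Q(-7, -5)*(X + C(-3)) = (3 - 1*(-5))*(-22 + (3 + (-3)²)) = (3 + 5)*(-22 + (3 + 9)) = 8*(-22 + 12) = 8*(-10) = -80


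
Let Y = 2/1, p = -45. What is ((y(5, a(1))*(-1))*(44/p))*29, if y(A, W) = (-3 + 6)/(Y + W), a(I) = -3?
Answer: -1276/15 ≈ -85.067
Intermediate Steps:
Y = 2 (Y = 2*1 = 2)
y(A, W) = 3/(2 + W) (y(A, W) = (-3 + 6)/(2 + W) = 3/(2 + W))
((y(5, a(1))*(-1))*(44/p))*29 = (((3/(2 - 3))*(-1))*(44/(-45)))*29 = (((3/(-1))*(-1))*(44*(-1/45)))*29 = (((3*(-1))*(-1))*(-44/45))*29 = (-3*(-1)*(-44/45))*29 = (3*(-44/45))*29 = -44/15*29 = -1276/15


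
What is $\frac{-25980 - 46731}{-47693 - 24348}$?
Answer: $\frac{72711}{72041} \approx 1.0093$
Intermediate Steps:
$\frac{-25980 - 46731}{-47693 - 24348} = - \frac{72711}{-72041} = \left(-72711\right) \left(- \frac{1}{72041}\right) = \frac{72711}{72041}$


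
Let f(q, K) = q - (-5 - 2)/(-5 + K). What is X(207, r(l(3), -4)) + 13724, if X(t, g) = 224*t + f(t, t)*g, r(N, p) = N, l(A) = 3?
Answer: 12264047/202 ≈ 60713.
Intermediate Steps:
f(q, K) = q + 7/(-5 + K) (f(q, K) = q - (-7)/(-5 + K) = q + 7/(-5 + K))
X(t, g) = 224*t + g*(7 + t² - 5*t)/(-5 + t) (X(t, g) = 224*t + ((7 - 5*t + t*t)/(-5 + t))*g = 224*t + ((7 - 5*t + t²)/(-5 + t))*g = 224*t + ((7 + t² - 5*t)/(-5 + t))*g = 224*t + g*(7 + t² - 5*t)/(-5 + t))
X(207, r(l(3), -4)) + 13724 = (3*(7 + 207² - 5*207) + 224*207*(-5 + 207))/(-5 + 207) + 13724 = (3*(7 + 42849 - 1035) + 224*207*202)/202 + 13724 = (3*41821 + 9366336)/202 + 13724 = (125463 + 9366336)/202 + 13724 = (1/202)*9491799 + 13724 = 9491799/202 + 13724 = 12264047/202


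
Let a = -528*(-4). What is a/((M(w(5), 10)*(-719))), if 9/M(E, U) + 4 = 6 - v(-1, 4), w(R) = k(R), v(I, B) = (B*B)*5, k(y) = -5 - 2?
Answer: 18304/719 ≈ 25.458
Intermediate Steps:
k(y) = -7
v(I, B) = 5*B² (v(I, B) = B²*5 = 5*B²)
w(R) = -7
M(E, U) = -3/26 (M(E, U) = 9/(-4 + (6 - 5*4²)) = 9/(-4 + (6 - 5*16)) = 9/(-4 + (6 - 1*80)) = 9/(-4 + (6 - 80)) = 9/(-4 - 74) = 9/(-78) = 9*(-1/78) = -3/26)
a = 2112 (a = -66*(-32) = 2112)
a/((M(w(5), 10)*(-719))) = 2112/((-3/26*(-719))) = 2112/(2157/26) = 2112*(26/2157) = 18304/719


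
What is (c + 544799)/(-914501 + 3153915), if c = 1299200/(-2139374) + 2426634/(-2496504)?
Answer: 242478242990765699/996717589713535112 ≈ 0.24328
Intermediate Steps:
c = -702911306993/445079645708 (c = 1299200*(-1/2139374) + 2426634*(-1/2496504) = -649600/1069687 - 404439/416084 = -702911306993/445079645708 ≈ -1.5793)
(c + 544799)/(-914501 + 3153915) = (-702911306993/445079645708 + 544799)/(-914501 + 3153915) = (242478242990765699/445079645708)/2239414 = (242478242990765699/445079645708)*(1/2239414) = 242478242990765699/996717589713535112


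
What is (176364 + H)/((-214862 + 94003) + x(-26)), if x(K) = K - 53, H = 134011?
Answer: -310375/120938 ≈ -2.5664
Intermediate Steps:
x(K) = -53 + K
(176364 + H)/((-214862 + 94003) + x(-26)) = (176364 + 134011)/((-214862 + 94003) + (-53 - 26)) = 310375/(-120859 - 79) = 310375/(-120938) = 310375*(-1/120938) = -310375/120938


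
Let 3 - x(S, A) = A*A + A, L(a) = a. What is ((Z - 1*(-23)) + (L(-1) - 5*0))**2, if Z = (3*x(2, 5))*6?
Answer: 215296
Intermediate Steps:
x(S, A) = 3 - A - A**2 (x(S, A) = 3 - (A*A + A) = 3 - (A**2 + A) = 3 - (A + A**2) = 3 + (-A - A**2) = 3 - A - A**2)
Z = -486 (Z = (3*(3 - 1*5 - 1*5**2))*6 = (3*(3 - 5 - 1*25))*6 = (3*(3 - 5 - 25))*6 = (3*(-27))*6 = -81*6 = -486)
((Z - 1*(-23)) + (L(-1) - 5*0))**2 = ((-486 - 1*(-23)) + (-1 - 5*0))**2 = ((-486 + 23) + (-1 + 0))**2 = (-463 - 1)**2 = (-464)**2 = 215296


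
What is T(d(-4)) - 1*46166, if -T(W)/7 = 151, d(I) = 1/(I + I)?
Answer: -47223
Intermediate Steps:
d(I) = 1/(2*I)
T(W) = -1057 (T(W) = -7*151 = -1057)
T(d(-4)) - 1*46166 = -1057 - 1*46166 = -1057 - 46166 = -47223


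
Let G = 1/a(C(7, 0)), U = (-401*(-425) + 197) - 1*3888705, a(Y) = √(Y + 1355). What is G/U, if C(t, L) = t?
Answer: -√1362/5064029046 ≈ -7.2877e-9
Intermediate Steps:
a(Y) = √(1355 + Y)
U = -3718083 (U = (170425 + 197) - 3888705 = 170622 - 3888705 = -3718083)
G = √1362/1362 (G = 1/(√(1355 + 7)) = 1/(√1362) = √1362/1362 ≈ 0.027096)
G/U = (√1362/1362)/(-3718083) = (√1362/1362)*(-1/3718083) = -√1362/5064029046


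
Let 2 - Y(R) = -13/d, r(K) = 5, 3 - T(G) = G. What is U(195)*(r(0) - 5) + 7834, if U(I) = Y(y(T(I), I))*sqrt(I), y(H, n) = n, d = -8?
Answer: 7834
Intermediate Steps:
T(G) = 3 - G
Y(R) = 3/8 (Y(R) = 2 - (-13)/(-8) = 2 - (-13)*(-1)/8 = 2 - 1*13/8 = 2 - 13/8 = 3/8)
U(I) = 3*sqrt(I)/8
U(195)*(r(0) - 5) + 7834 = (3*sqrt(195)/8)*(5 - 5) + 7834 = (3*sqrt(195)/8)*0 + 7834 = 0 + 7834 = 7834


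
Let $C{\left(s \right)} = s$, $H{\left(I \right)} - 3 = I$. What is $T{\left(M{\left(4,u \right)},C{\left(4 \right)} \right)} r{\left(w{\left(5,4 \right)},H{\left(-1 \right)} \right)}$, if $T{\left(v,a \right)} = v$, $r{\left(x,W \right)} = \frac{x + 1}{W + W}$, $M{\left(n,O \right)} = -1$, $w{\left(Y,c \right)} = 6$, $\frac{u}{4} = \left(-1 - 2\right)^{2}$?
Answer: $- \frac{7}{4} \approx -1.75$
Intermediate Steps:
$u = 36$ ($u = 4 \left(-1 - 2\right)^{2} = 4 \left(-3\right)^{2} = 4 \cdot 9 = 36$)
$H{\left(I \right)} = 3 + I$
$r{\left(x,W \right)} = \frac{1 + x}{2 W}$
$T{\left(M{\left(4,u \right)},C{\left(4 \right)} \right)} r{\left(w{\left(5,4 \right)},H{\left(-1 \right)} \right)} = - \frac{1 + 6}{2 \left(3 - 1\right)} = - \frac{7}{2 \cdot 2} = \left(-1\right) \frac{7}{4} = - \frac{7}{4}$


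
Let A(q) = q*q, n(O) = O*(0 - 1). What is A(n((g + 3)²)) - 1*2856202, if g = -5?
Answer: -2856186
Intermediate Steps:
n(O) = -O (n(O) = O*(-1) = -O)
A(q) = q²
A(n((g + 3)²)) - 1*2856202 = (-(-5 + 3)²)² - 1*2856202 = (-1*(-2)²)² - 2856202 = (-1*4)² - 2856202 = (-4)² - 2856202 = 16 - 2856202 = -2856186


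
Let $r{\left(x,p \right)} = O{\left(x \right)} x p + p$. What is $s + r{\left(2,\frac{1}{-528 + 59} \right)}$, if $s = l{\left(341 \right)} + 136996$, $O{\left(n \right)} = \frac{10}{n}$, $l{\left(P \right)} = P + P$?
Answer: $\frac{64570971}{469} \approx 1.3768 \cdot 10^{5}$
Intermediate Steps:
$l{\left(P \right)} = 2 P$
$s = 137678$ ($s = 2 \cdot 341 + 136996 = 682 + 136996 = 137678$)
$r{\left(x,p \right)} = 11 p$ ($r{\left(x,p \right)} = \frac{10}{x} x p + p = 10 p + p = 11 p$)
$s + r{\left(2,\frac{1}{-528 + 59} \right)} = 137678 + \frac{11}{-528 + 59} = 137678 + \frac{11}{-469} = 137678 + 11 \left(- \frac{1}{469}\right) = 137678 - \frac{11}{469} = \frac{64570971}{469}$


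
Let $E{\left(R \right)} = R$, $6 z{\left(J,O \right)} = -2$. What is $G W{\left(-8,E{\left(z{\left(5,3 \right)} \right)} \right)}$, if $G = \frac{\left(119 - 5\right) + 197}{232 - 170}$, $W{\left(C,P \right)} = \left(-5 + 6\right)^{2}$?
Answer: $\frac{311}{62} \approx 5.0161$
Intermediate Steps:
$z{\left(J,O \right)} = - \frac{1}{3}$ ($z{\left(J,O \right)} = \frac{1}{6} \left(-2\right) = - \frac{1}{3}$)
$W{\left(C,P \right)} = 1$ ($W{\left(C,P \right)} = 1^{2} = 1$)
$G = \frac{311}{62}$ ($G = \frac{114 + 197}{62} = 311 \cdot \frac{1}{62} = \frac{311}{62} \approx 5.0161$)
$G W{\left(-8,E{\left(z{\left(5,3 \right)} \right)} \right)} = \frac{311}{62} \cdot 1 = \frac{311}{62}$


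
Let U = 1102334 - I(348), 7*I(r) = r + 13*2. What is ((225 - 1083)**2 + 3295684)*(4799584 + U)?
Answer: 166567946080096/7 ≈ 2.3795e+13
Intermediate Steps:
I(r) = 26/7 + r/7 (I(r) = (r + 13*2)/7 = (r + 26)/7 = (26 + r)/7 = 26/7 + r/7)
U = 7715964/7 (U = 1102334 - (26/7 + (1/7)*348) = 1102334 - (26/7 + 348/7) = 1102334 - 1*374/7 = 1102334 - 374/7 = 7715964/7 ≈ 1.1023e+6)
((225 - 1083)**2 + 3295684)*(4799584 + U) = ((225 - 1083)**2 + 3295684)*(4799584 + 7715964/7) = ((-858)**2 + 3295684)*(41313052/7) = (736164 + 3295684)*(41313052/7) = 4031848*(41313052/7) = 166567946080096/7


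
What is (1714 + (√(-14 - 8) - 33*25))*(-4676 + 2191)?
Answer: -2209165 - 2485*I*√22 ≈ -2.2092e+6 - 11656.0*I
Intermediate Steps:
(1714 + (√(-14 - 8) - 33*25))*(-4676 + 2191) = (1714 + (√(-22) - 825))*(-2485) = (1714 + (I*√22 - 825))*(-2485) = (1714 + (-825 + I*√22))*(-2485) = (889 + I*√22)*(-2485) = -2209165 - 2485*I*√22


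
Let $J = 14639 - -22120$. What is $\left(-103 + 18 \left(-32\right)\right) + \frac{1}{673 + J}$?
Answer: $- \frac{25416327}{37432} \approx -679.0$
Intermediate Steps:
$J = 36759$ ($J = 14639 + 22120 = 36759$)
$\left(-103 + 18 \left(-32\right)\right) + \frac{1}{673 + J} = \left(-103 + 18 \left(-32\right)\right) + \frac{1}{673 + 36759} = \left(-103 - 576\right) + \frac{1}{37432} = -679 + \frac{1}{37432} = - \frac{25416327}{37432}$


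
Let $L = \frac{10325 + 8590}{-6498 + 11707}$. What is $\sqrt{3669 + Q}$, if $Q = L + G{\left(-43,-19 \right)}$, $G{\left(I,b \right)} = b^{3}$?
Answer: $\frac{i \sqrt{86457914155}}{5209} \approx 56.448 i$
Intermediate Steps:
$L = \frac{18915}{5209} \approx 3.6312$
$Q = - \frac{35709616}{5209}$ ($Q = \frac{18915}{5209} + \left(-19\right)^{3} = \frac{18915}{5209} - 6859 = - \frac{35709616}{5209} \approx -6855.4$)
$\sqrt{3669 + Q} = \sqrt{3669 - \frac{35709616}{5209}} = \sqrt{- \frac{16597795}{5209}} = \frac{i \sqrt{86457914155}}{5209}$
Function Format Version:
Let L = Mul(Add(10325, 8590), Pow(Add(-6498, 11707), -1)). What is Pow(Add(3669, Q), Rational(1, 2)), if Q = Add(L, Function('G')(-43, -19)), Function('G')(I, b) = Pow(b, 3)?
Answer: Mul(Rational(1, 5209), I, Pow(86457914155, Rational(1, 2))) ≈ Mul(56.448, I)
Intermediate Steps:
L = Rational(18915, 5209) (L = Mul(18915, Pow(5209, -1)) = Mul(18915, Rational(1, 5209)) = Rational(18915, 5209) ≈ 3.6312)
Q = Rational(-35709616, 5209) (Q = Add(Rational(18915, 5209), Pow(-19, 3)) = Add(Rational(18915, 5209), -6859) = Rational(-35709616, 5209) ≈ -6855.4)
Pow(Add(3669, Q), Rational(1, 2)) = Pow(Add(3669, Rational(-35709616, 5209)), Rational(1, 2)) = Pow(Rational(-16597795, 5209), Rational(1, 2)) = Mul(Rational(1, 5209), I, Pow(86457914155, Rational(1, 2)))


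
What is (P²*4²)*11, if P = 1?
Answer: 176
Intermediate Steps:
(P²*4²)*11 = (1²*4²)*11 = (1*16)*11 = 16*11 = 176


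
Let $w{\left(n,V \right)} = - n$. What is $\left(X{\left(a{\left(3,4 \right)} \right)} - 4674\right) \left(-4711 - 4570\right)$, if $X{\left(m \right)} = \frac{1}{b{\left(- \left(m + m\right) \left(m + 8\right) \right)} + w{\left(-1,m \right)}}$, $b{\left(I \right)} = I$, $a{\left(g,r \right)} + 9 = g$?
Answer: $\frac{1084475569}{25} \approx 4.3379 \cdot 10^{7}$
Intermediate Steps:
$a{\left(g,r \right)} = -9 + g$
$X{\left(m \right)} = \frac{1}{1 - 2 m \left(8 + m\right)}$ ($X{\left(m \right)} = \frac{1}{- \left(m + m\right) \left(m + 8\right) - -1} = \frac{1}{- 2 m \left(8 + m\right) + 1} = \frac{1}{1 - 2 m \left(8 + m\right)}$)
$\left(X{\left(a{\left(3,4 \right)} \right)} - 4674\right) \left(-4711 - 4570\right) = \left(- \frac{1}{-1 + 2 \left(-9 + 3\right) \left(8 + \left(-9 + 3\right)\right)} - 4674\right) \left(-4711 - 4570\right) = \left(- \frac{1}{-1 + 2 \left(-6\right) \left(8 - 6\right)} - 4674\right) \left(-9281\right) = \left(- \frac{1}{-1 + 2 \left(-6\right) 2} - 4674\right) \left(-9281\right) = \left(- \frac{1}{-1 - 24} - 4674\right) \left(-9281\right) = \left(- \frac{1}{-25} - 4674\right) \left(-9281\right) = \left(\left(-1\right) \left(- \frac{1}{25}\right) - 4674\right) \left(-9281\right) = \left(\frac{1}{25} - 4674\right) \left(-9281\right) = \left(- \frac{116849}{25}\right) \left(-9281\right) = \frac{1084475569}{25}$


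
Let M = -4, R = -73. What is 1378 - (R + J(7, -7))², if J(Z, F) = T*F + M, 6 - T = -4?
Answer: -20231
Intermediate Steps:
T = 10 (T = 6 - 1*(-4) = 6 + 4 = 10)
J(Z, F) = -4 + 10*F (J(Z, F) = 10*F - 4 = -4 + 10*F)
1378 - (R + J(7, -7))² = 1378 - (-73 + (-4 + 10*(-7)))² = 1378 - (-73 + (-4 - 70))² = 1378 - (-73 - 74)² = 1378 - 1*(-147)² = 1378 - 1*21609 = 1378 - 21609 = -20231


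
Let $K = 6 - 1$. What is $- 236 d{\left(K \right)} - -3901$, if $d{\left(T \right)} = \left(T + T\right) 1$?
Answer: $1541$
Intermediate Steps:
$K = 5$ ($K = 6 - 1 = 5$)
$d{\left(T \right)} = 2 T$ ($d{\left(T \right)} = 2 T 1 = 2 T$)
$- 236 d{\left(K \right)} - -3901 = - 236 \cdot 2 \cdot 5 - -3901 = \left(-236\right) 10 + 3901 = -2360 + 3901 = 1541$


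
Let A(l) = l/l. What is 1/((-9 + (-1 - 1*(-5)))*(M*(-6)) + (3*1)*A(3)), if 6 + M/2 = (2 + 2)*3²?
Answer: 1/1803 ≈ 0.00055463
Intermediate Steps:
M = 60 (M = -12 + 2*((2 + 2)*3²) = -12 + 2*(4*9) = -12 + 2*36 = -12 + 72 = 60)
A(l) = 1
1/((-9 + (-1 - 1*(-5)))*(M*(-6)) + (3*1)*A(3)) = 1/((-9 + (-1 - 1*(-5)))*(60*(-6)) + (3*1)*1) = 1/((-9 + (-1 + 5))*(-360) + 3*1) = 1/((-9 + 4)*(-360) + 3) = 1/(-5*(-360) + 3) = 1/(1800 + 3) = 1/1803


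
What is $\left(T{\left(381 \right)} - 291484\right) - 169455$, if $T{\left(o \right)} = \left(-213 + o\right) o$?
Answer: $-396931$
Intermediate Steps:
$T{\left(o \right)} = o \left(-213 + o\right)$
$\left(T{\left(381 \right)} - 291484\right) - 169455 = \left(381 \left(-213 + 381\right) - 291484\right) - 169455 = \left(381 \cdot 168 - 291484\right) - 169455 = \left(64008 - 291484\right) - 169455 = -227476 - 169455 = -396931$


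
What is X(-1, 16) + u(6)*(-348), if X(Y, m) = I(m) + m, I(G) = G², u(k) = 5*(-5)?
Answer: 8972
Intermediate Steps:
u(k) = -25
X(Y, m) = m + m² (X(Y, m) = m² + m = m + m²)
X(-1, 16) + u(6)*(-348) = 16*(1 + 16) - 25*(-348) = 16*17 + 8700 = 272 + 8700 = 8972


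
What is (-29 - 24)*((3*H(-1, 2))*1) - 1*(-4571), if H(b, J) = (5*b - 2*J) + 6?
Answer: 5048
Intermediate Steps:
H(b, J) = 6 - 2*J + 5*b (H(b, J) = (-2*J + 5*b) + 6 = 6 - 2*J + 5*b)
(-29 - 24)*((3*H(-1, 2))*1) - 1*(-4571) = (-29 - 24)*((3*(6 - 2*2 + 5*(-1)))*1) - 1*(-4571) = -53*3*(6 - 4 - 5) + 4571 = -53*3*(-3) + 4571 = -(-477) + 4571 = -53*(-9) + 4571 = 477 + 4571 = 5048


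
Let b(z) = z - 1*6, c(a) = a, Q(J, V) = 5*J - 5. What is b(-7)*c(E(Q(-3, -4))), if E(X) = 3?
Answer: -39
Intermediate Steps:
Q(J, V) = -5 + 5*J
b(z) = -6 + z (b(z) = z - 6 = -6 + z)
b(-7)*c(E(Q(-3, -4))) = (-6 - 7)*3 = -13*3 = -39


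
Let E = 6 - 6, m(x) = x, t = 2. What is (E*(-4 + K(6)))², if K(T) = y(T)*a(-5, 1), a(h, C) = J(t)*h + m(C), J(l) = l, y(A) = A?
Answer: 0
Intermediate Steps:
a(h, C) = C + 2*h (a(h, C) = 2*h + C = C + 2*h)
K(T) = -9*T (K(T) = T*(1 + 2*(-5)) = T*(1 - 10) = T*(-9) = -9*T)
E = 0
(E*(-4 + K(6)))² = (0*(-4 - 9*6))² = (0*(-4 - 54))² = (0*(-58))² = 0² = 0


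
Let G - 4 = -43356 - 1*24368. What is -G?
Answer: 67720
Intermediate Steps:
G = -67720 (G = 4 + (-43356 - 1*24368) = 4 + (-43356 - 24368) = 4 - 67724 = -67720)
-G = -1*(-67720) = 67720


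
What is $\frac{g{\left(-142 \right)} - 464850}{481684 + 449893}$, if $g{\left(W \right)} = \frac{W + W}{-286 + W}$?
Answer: $- \frac{49738879}{99678739} \approx -0.49899$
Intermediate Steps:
$g{\left(W \right)} = \frac{2 W}{-286 + W}$
$\frac{g{\left(-142 \right)} - 464850}{481684 + 449893} = \frac{2 \left(-142\right) \frac{1}{-286 - 142} - 464850}{481684 + 449893} = \frac{2 \left(-142\right) \frac{1}{-428} - 464850}{931577} = \left(2 \left(-142\right) \left(- \frac{1}{428}\right) - 464850\right) \frac{1}{931577} = \left(\frac{71}{107} - 464850\right) \frac{1}{931577} = \left(- \frac{49738879}{107}\right) \frac{1}{931577} = - \frac{49738879}{99678739}$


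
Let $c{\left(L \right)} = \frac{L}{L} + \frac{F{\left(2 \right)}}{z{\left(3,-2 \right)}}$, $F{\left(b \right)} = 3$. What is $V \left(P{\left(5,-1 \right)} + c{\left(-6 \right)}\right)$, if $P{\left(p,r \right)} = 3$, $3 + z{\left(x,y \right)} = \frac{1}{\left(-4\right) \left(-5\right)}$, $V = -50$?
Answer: $- \frac{8800}{59} \approx -149.15$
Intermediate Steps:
$z{\left(x,y \right)} = - \frac{59}{20}$ ($z{\left(x,y \right)} = -3 + \frac{1}{\left(-4\right) \left(-5\right)} = -3 + \frac{1}{20} = - \frac{59}{20}$)
$c{\left(L \right)} = - \frac{1}{59}$ ($c{\left(L \right)} = \frac{L}{L} + \frac{3}{- \frac{59}{20}} = 1 + 3 \left(- \frac{20}{59}\right) = 1 - \frac{60}{59} = - \frac{1}{59}$)
$V \left(P{\left(5,-1 \right)} + c{\left(-6 \right)}\right) = - 50 \left(3 - \frac{1}{59}\right) = \left(-50\right) \frac{176}{59} = - \frac{8800}{59}$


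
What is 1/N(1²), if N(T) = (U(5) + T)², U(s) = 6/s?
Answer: 25/121 ≈ 0.20661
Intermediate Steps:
N(T) = (6/5 + T)²
1/N(1²) = 1/((6 + 5*1²)²/25) = 1/((6 + 5*1)²/25) = 1/((6 + 5)²/25) = 1/((1/25)*11²) = 1/((1/25)*121) = 1/(121/25) = 25/121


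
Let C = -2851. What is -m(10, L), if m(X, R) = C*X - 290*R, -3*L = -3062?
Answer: 973510/3 ≈ 3.2450e+5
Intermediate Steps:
L = 3062/3 (L = -⅓*(-3062) = 3062/3 ≈ 1020.7)
m(X, R) = -2851*X - 290*R
-m(10, L) = -(-2851*10 - 290*3062/3) = -(-28510 - 887980/3) = -1*(-973510/3) = 973510/3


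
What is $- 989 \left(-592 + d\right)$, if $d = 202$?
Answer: $385710$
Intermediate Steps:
$- 989 \left(-592 + d\right) = - 989 \left(-592 + 202\right) = \left(-989\right) \left(-390\right) = 385710$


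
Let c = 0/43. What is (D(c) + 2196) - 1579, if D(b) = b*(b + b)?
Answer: 617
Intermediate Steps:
c = 0 (c = 0*(1/43) = 0)
D(b) = 2*b² (D(b) = b*(2*b) = 2*b²)
(D(c) + 2196) - 1579 = (2*0² + 2196) - 1579 = (2*0 + 2196) - 1579 = (0 + 2196) - 1579 = 2196 - 1579 = 617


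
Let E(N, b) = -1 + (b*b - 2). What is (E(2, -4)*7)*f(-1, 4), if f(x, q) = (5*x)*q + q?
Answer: -1456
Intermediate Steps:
E(N, b) = -3 + b² (E(N, b) = -1 + (b² - 2) = -1 + (-2 + b²) = -3 + b²)
f(x, q) = q + 5*q*x (f(x, q) = 5*q*x + q = q + 5*q*x)
(E(2, -4)*7)*f(-1, 4) = ((-3 + (-4)²)*7)*(4*(1 + 5*(-1))) = ((-3 + 16)*7)*(4*(1 - 5)) = (13*7)*(4*(-4)) = 91*(-16) = -1456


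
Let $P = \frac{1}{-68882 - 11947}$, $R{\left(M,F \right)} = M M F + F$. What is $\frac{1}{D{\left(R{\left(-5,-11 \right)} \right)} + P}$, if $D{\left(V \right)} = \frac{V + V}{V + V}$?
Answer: $\frac{80829}{80828} \approx 1.0$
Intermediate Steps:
$R{\left(M,F \right)} = F + F M^{2}$ ($R{\left(M,F \right)} = M^{2} F + F = F M^{2} + F = F + F M^{2}$)
$D{\left(V \right)} = 1$ ($D{\left(V \right)} = \frac{2 V}{2 V} = 2 V \frac{1}{2 V} = 1$)
$P = - \frac{1}{80829}$ ($P = \frac{1}{-80829} = - \frac{1}{80829} \approx -1.2372 \cdot 10^{-5}$)
$\frac{1}{D{\left(R{\left(-5,-11 \right)} \right)} + P} = \frac{1}{1 - \frac{1}{80829}} = \frac{1}{\frac{80828}{80829}} = \frac{80829}{80828}$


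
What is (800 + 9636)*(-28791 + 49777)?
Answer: 219009896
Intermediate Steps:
(800 + 9636)*(-28791 + 49777) = 10436*20986 = 219009896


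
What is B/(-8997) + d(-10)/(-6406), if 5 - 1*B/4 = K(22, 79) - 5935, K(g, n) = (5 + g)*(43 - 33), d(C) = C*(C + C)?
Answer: -24514580/9605797 ≈ -2.5521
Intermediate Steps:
d(C) = 2*C**2 (d(C) = C*(2*C) = 2*C**2)
K(g, n) = 50 + 10*g (K(g, n) = (5 + g)*10 = 50 + 10*g)
B = 22680 (B = 20 - 4*((50 + 10*22) - 5935) = 20 - 4*((50 + 220) - 5935) = 20 - 4*(270 - 5935) = 20 - 4*(-5665) = 20 + 22660 = 22680)
B/(-8997) + d(-10)/(-6406) = 22680/(-8997) + (2*(-10)**2)/(-6406) = 22680*(-1/8997) + (2*100)*(-1/6406) = -7560/2999 + 200*(-1/6406) = -7560/2999 - 100/3203 = -24514580/9605797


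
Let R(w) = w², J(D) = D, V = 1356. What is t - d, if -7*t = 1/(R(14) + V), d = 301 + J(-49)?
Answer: -2737729/10864 ≈ -252.00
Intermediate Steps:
d = 252 (d = 301 - 49 = 252)
t = -1/10864 (t = -1/(7*(14² + 1356)) = -1/(7*(196 + 1356)) = -⅐/1552 = -⅐*1/1552 = -1/10864 ≈ -9.2047e-5)
t - d = -1/10864 - 1*252 = -1/10864 - 252 = -2737729/10864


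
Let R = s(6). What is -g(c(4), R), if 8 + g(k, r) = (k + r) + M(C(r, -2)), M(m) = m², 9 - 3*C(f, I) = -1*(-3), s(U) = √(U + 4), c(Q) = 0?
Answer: 4 - √10 ≈ 0.83772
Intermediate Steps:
s(U) = √(4 + U)
C(f, I) = 2 (C(f, I) = 3 - (-1)*(-3)/3 = 3 - ⅓*3 = 3 - 1 = 2)
R = √10 (R = √(4 + 6) = √10 ≈ 3.1623)
g(k, r) = -4 + k + r (g(k, r) = -8 + ((k + r) + 2²) = -8 + ((k + r) + 4) = -8 + (4 + k + r) = -4 + k + r)
-g(c(4), R) = -(-4 + 0 + √10) = -(-4 + √10) = 4 - √10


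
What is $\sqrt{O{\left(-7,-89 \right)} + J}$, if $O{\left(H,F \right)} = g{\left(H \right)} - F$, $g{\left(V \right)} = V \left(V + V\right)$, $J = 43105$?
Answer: $2 \sqrt{10823} \approx 208.07$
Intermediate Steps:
$g{\left(V \right)} = 2 V^{2}$ ($g{\left(V \right)} = V 2 V = 2 V^{2}$)
$O{\left(H,F \right)} = - F + 2 H^{2}$ ($O{\left(H,F \right)} = 2 H^{2} - F = - F + 2 H^{2}$)
$\sqrt{O{\left(-7,-89 \right)} + J} = \sqrt{\left(\left(-1\right) \left(-89\right) + 2 \left(-7\right)^{2}\right) + 43105} = \sqrt{\left(89 + 2 \cdot 49\right) + 43105} = \sqrt{\left(89 + 98\right) + 43105} = \sqrt{187 + 43105} = \sqrt{43292} = 2 \sqrt{10823}$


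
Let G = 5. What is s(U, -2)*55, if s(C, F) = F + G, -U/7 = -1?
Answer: 165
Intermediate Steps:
U = 7 (U = -7*(-1) = 7)
s(C, F) = 5 + F (s(C, F) = F + 5 = 5 + F)
s(U, -2)*55 = (5 - 2)*55 = 3*55 = 165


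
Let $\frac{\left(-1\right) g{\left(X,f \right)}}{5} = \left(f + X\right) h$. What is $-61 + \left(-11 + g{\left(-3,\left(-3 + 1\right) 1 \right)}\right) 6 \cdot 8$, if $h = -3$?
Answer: $-4189$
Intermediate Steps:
$g{\left(X,f \right)} = 15 X + 15 f$ ($g{\left(X,f \right)} = - 5 \left(f + X\right) \left(-3\right) = - 5 \left(X + f\right) \left(-3\right) = - 5 \left(- 3 X - 3 f\right) = 15 X + 15 f$)
$-61 + \left(-11 + g{\left(-3,\left(-3 + 1\right) 1 \right)}\right) 6 \cdot 8 = -61 + \left(-11 + \left(15 \left(-3\right) + 15 \left(-3 + 1\right) 1\right)\right) 6 \cdot 8 = -61 + \left(-11 - \left(45 - 15 \left(\left(-2\right) 1\right)\right)\right) 6 \cdot 8 = -61 + \left(-11 + \left(-45 + 15 \left(-2\right)\right)\right) 6 \cdot 8 = -61 + \left(-11 - 75\right) 6 \cdot 8 = -61 + \left(-86\right) 6 \cdot 8 = -61 - 4128 = -4189$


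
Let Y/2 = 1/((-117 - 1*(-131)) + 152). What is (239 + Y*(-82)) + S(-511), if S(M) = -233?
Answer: 416/83 ≈ 5.0120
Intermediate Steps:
Y = 1/83 (Y = 2/((-117 - 1*(-131)) + 152) = 2/((-117 + 131) + 152) = 2/(14 + 152) = 2/166 = 2*(1/166) = 1/83 ≈ 0.012048)
(239 + Y*(-82)) + S(-511) = (239 + (1/83)*(-82)) - 233 = (239 - 82/83) - 233 = 19755/83 - 233 = 416/83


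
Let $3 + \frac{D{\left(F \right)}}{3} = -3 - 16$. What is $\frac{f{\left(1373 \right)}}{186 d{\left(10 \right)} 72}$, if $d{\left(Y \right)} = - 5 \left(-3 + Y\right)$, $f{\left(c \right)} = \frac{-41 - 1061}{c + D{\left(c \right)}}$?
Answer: $\frac{551}{306308520} \approx 1.7988 \cdot 10^{-6}$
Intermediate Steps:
$D{\left(F \right)} = -66$ ($D{\left(F \right)} = -9 + 3 \left(-3 - 16\right) = -9 + 3 \left(-19\right) = -9 - 57 = -66$)
$f{\left(c \right)} = - \frac{1102}{-66 + c}$ ($f{\left(c \right)} = \frac{-41 - 1061}{c - 66} = - \frac{1102}{-66 + c}$)
$d{\left(Y \right)} = 15 - 5 Y$
$\frac{f{\left(1373 \right)}}{186 d{\left(10 \right)} 72} = \frac{\left(-1102\right) \frac{1}{-66 + 1373}}{186 \left(15 - 50\right) 72} = \frac{\left(-1102\right) \frac{1}{1307}}{186 \left(15 - 50\right) 72} = \frac{\left(-1102\right) \frac{1}{1307}}{186 \left(-35\right) 72} = - \frac{1102}{1307 \left(\left(-6510\right) 72\right)} = - \frac{1102}{1307 \left(-468720\right)} = \left(- \frac{1102}{1307}\right) \left(- \frac{1}{468720}\right) = \frac{551}{306308520}$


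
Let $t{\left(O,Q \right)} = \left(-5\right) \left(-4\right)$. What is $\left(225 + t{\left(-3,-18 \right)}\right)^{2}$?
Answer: $60025$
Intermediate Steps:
$t{\left(O,Q \right)} = 20$
$\left(225 + t{\left(-3,-18 \right)}\right)^{2} = \left(225 + 20\right)^{2} = 245^{2} = 60025$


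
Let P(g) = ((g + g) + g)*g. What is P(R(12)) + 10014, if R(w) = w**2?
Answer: 72222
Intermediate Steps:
P(g) = 3*g**2 (P(g) = (2*g + g)*g = (3*g)*g = 3*g**2)
P(R(12)) + 10014 = 3*(12**2)**2 + 10014 = 3*144**2 + 10014 = 3*20736 + 10014 = 62208 + 10014 = 72222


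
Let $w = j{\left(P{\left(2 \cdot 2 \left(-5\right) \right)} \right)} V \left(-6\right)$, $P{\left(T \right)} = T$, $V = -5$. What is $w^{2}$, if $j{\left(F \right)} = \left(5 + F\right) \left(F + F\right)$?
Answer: $324000000$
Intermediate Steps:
$j{\left(F \right)} = 2 F \left(5 + F\right)$ ($j{\left(F \right)} = \left(5 + F\right) 2 F = 2 F \left(5 + F\right)$)
$w = 18000$ ($w = 2 \cdot 2 \cdot 2 \left(-5\right) \left(5 + 2 \cdot 2 \left(-5\right)\right) \left(-5\right) \left(-6\right) = 2 \cdot 4 \left(-5\right) \left(5 + 4 \left(-5\right)\right) \left(-5\right) \left(-6\right) = 2 \left(-20\right) \left(5 - 20\right) \left(-5\right) \left(-6\right) = 2 \left(-20\right) \left(-15\right) \left(-5\right) \left(-6\right) = 600 \left(-5\right) \left(-6\right) = \left(-3000\right) \left(-6\right) = 18000$)
$w^{2} = 18000^{2} = 324000000$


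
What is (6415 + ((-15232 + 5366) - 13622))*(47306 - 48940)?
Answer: 27897282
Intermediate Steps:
(6415 + ((-15232 + 5366) - 13622))*(47306 - 48940) = (6415 + (-9866 - 13622))*(-1634) = (6415 - 23488)*(-1634) = -17073*(-1634) = 27897282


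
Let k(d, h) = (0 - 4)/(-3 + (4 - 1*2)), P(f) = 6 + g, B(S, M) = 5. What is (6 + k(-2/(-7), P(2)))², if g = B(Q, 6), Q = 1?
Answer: 100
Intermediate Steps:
g = 5
P(f) = 11 (P(f) = 6 + 5 = 11)
k(d, h) = 4 (k(d, h) = -4/(-3 + (4 - 2)) = -4/(-3 + 2) = -4/(-1) = -4*(-1) = 4)
(6 + k(-2/(-7), P(2)))² = (6 + 4)² = 10² = 100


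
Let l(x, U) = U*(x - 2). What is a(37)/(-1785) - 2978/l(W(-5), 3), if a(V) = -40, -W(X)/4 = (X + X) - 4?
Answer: -176975/9639 ≈ -18.360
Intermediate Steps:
W(X) = 16 - 8*X (W(X) = -4*((X + X) - 4) = -4*(2*X - 4) = -4*(-4 + 2*X) = 16 - 8*X)
l(x, U) = U*(-2 + x)
a(37)/(-1785) - 2978/l(W(-5), 3) = -40/(-1785) - 2978*1/(3*(-2 + (16 - 8*(-5)))) = -40*(-1/1785) - 2978*1/(3*(-2 + (16 + 40))) = 8/357 - 2978*1/(3*(-2 + 56)) = 8/357 - 2978/(3*54) = 8/357 - 2978/162 = 8/357 - 2978*1/162 = 8/357 - 1489/81 = -176975/9639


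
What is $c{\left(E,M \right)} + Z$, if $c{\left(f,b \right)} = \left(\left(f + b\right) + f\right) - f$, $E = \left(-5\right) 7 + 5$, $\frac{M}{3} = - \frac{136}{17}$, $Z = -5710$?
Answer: $-5764$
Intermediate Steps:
$M = -24$ ($M = 3 \left(- \frac{136}{17}\right) = 3 \left(\left(-136\right) \frac{1}{17}\right) = 3 \left(-8\right) = -24$)
$E = -30$ ($E = -35 + 5 = -30$)
$c{\left(f,b \right)} = b + f$ ($c{\left(f,b \right)} = \left(\left(b + f\right) + f\right) - f = \left(b + 2 f\right) - f = b + f$)
$c{\left(E,M \right)} + Z = \left(-24 - 30\right) - 5710 = -54 - 5710 = -5764$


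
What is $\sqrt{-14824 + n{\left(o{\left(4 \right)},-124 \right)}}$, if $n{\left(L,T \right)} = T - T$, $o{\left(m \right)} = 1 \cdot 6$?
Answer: $2 i \sqrt{3706} \approx 121.75 i$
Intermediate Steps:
$o{\left(m \right)} = 6$
$n{\left(L,T \right)} = 0$
$\sqrt{-14824 + n{\left(o{\left(4 \right)},-124 \right)}} = \sqrt{-14824 + 0} = \sqrt{-14824} = 2 i \sqrt{3706}$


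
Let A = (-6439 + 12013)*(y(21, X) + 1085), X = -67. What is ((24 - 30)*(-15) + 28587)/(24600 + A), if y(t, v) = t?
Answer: 9559/2063148 ≈ 0.0046332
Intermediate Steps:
A = 6164844 (A = (-6439 + 12013)*(21 + 1085) = 5574*1106 = 6164844)
((24 - 30)*(-15) + 28587)/(24600 + A) = ((24 - 30)*(-15) + 28587)/(24600 + 6164844) = (-6*(-15) + 28587)/6189444 = (90 + 28587)*(1/6189444) = 28677*(1/6189444) = 9559/2063148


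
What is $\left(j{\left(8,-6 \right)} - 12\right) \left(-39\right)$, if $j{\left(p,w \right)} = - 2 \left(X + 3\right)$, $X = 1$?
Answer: $780$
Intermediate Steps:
$j{\left(p,w \right)} = -8$ ($j{\left(p,w \right)} = - 2 \left(1 + 3\right) = \left(-2\right) 4 = -8$)
$\left(j{\left(8,-6 \right)} - 12\right) \left(-39\right) = \left(-8 - 12\right) \left(-39\right) = \left(-20\right) \left(-39\right) = 780$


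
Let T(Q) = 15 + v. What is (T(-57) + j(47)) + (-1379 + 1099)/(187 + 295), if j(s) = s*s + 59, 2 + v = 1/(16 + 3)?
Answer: 10442280/4579 ≈ 2280.5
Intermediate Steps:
v = -37/19 (v = -2 + 1/(16 + 3) = -2 + 1/19 = -37/19 ≈ -1.9474)
T(Q) = 248/19 (T(Q) = 15 - 37/19 = 248/19)
j(s) = 59 + s² (j(s) = s² + 59 = 59 + s²)
(T(-57) + j(47)) + (-1379 + 1099)/(187 + 295) = (248/19 + (59 + 47²)) + (-1379 + 1099)/(187 + 295) = (248/19 + (59 + 2209)) - 280/482 = (248/19 + 2268) - 280*1/482 = 43340/19 - 140/241 = 10442280/4579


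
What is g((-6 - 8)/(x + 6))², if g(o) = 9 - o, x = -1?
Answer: 3481/25 ≈ 139.24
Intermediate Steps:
g((-6 - 8)/(x + 6))² = (9 - (-6 - 8)/(-1 + 6))² = (9 - (-14)/5)² = (9 - 1*(-14/5))² = (9 + 14/5)² = (59/5)² = 3481/25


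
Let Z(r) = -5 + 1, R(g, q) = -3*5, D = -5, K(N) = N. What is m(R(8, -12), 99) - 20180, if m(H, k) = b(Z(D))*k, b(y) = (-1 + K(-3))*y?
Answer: -18596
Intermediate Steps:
R(g, q) = -15
Z(r) = -4
b(y) = -4*y (b(y) = (-1 - 3)*y = -4*y)
m(H, k) = 16*k (m(H, k) = (-4*(-4))*k = 16*k)
m(R(8, -12), 99) - 20180 = 16*99 - 20180 = 1584 - 20180 = -18596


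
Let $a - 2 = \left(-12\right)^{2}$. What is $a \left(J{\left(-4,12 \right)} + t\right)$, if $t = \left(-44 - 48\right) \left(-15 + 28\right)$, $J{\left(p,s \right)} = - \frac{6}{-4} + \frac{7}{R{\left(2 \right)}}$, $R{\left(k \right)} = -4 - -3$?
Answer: $-175419$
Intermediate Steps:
$R{\left(k \right)} = -1$ ($R{\left(k \right)} = -4 + 3 = -1$)
$a = 146$ ($a = 2 + \left(-12\right)^{2} = 2 + 144 = 146$)
$J{\left(p,s \right)} = - \frac{11}{2}$ ($J{\left(p,s \right)} = - \frac{6}{-4} + \frac{7}{-1} = \left(-6\right) \left(- \frac{1}{4}\right) + 7 \left(-1\right) = \frac{3}{2} - 7 = - \frac{11}{2}$)
$t = -1196$ ($t = \left(-92\right) 13 = -1196$)
$a \left(J{\left(-4,12 \right)} + t\right) = 146 \left(- \frac{11}{2} - 1196\right) = 146 \left(- \frac{2403}{2}\right) = -175419$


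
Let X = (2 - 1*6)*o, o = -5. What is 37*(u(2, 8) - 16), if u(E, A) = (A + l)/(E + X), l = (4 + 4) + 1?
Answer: -12395/22 ≈ -563.41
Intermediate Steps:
X = 20 (X = (2 - 1*6)*(-5) = (2 - 6)*(-5) = -4*(-5) = 20)
l = 9 (l = 8 + 1 = 9)
u(E, A) = (9 + A)/(20 + E) (u(E, A) = (A + 9)/(E + 20) = (9 + A)/(20 + E))
37*(u(2, 8) - 16) = 37*((9 + 8)/(20 + 2) - 16) = 37*(17/22 - 16) = 37*(-335/22) = -12395/22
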